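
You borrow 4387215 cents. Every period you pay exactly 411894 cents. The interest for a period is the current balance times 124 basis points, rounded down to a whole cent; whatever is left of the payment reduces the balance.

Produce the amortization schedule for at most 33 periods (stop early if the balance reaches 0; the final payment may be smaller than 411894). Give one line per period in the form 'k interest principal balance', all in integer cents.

1. interest=⌊4387215·124/10000⌋=54401; principal=411894-54401=357493; balance=4387215-357493=4029722
2. interest=⌊4029722·124/10000⌋=49968; principal=411894-49968=361926; balance=4029722-361926=3667796
3. interest=⌊3667796·124/10000⌋=45480; principal=411894-45480=366414; balance=3667796-366414=3301382
4. interest=⌊3301382·124/10000⌋=40937; principal=411894-40937=370957; balance=3301382-370957=2930425
5. interest=⌊2930425·124/10000⌋=36337; principal=411894-36337=375557; balance=2930425-375557=2554868
6. interest=⌊2554868·124/10000⌋=31680; principal=411894-31680=380214; balance=2554868-380214=2174654
7. interest=⌊2174654·124/10000⌋=26965; principal=411894-26965=384929; balance=2174654-384929=1789725
8. interest=⌊1789725·124/10000⌋=22192; principal=411894-22192=389702; balance=1789725-389702=1400023
9. interest=⌊1400023·124/10000⌋=17360; principal=411894-17360=394534; balance=1400023-394534=1005489
10. interest=⌊1005489·124/10000⌋=12468; principal=411894-12468=399426; balance=1005489-399426=606063
11. interest=⌊606063·124/10000⌋=7515; principal=411894-7515=404379; balance=606063-404379=201684
12. interest=⌊201684·124/10000⌋=2500; principal=min(411894-2500,201684)=201684; balance=201684-201684=0

1 54401 357493 4029722
2 49968 361926 3667796
3 45480 366414 3301382
4 40937 370957 2930425
5 36337 375557 2554868
6 31680 380214 2174654
7 26965 384929 1789725
8 22192 389702 1400023
9 17360 394534 1005489
10 12468 399426 606063
11 7515 404379 201684
12 2500 201684 0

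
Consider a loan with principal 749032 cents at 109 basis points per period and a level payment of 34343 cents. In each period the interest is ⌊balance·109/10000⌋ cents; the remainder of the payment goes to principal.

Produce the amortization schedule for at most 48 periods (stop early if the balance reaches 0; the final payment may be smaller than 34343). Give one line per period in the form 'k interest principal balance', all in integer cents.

1. interest=⌊749032·109/10000⌋=8164; principal=34343-8164=26179; balance=749032-26179=722853
2. interest=⌊722853·109/10000⌋=7879; principal=34343-7879=26464; balance=722853-26464=696389
3. interest=⌊696389·109/10000⌋=7590; principal=34343-7590=26753; balance=696389-26753=669636
4. interest=⌊669636·109/10000⌋=7299; principal=34343-7299=27044; balance=669636-27044=642592
5. interest=⌊642592·109/10000⌋=7004; principal=34343-7004=27339; balance=642592-27339=615253
6. interest=⌊615253·109/10000⌋=6706; principal=34343-6706=27637; balance=615253-27637=587616
7. interest=⌊587616·109/10000⌋=6405; principal=34343-6405=27938; balance=587616-27938=559678
8. interest=⌊559678·109/10000⌋=6100; principal=34343-6100=28243; balance=559678-28243=531435
9. interest=⌊531435·109/10000⌋=5792; principal=34343-5792=28551; balance=531435-28551=502884
10. interest=⌊502884·109/10000⌋=5481; principal=34343-5481=28862; balance=502884-28862=474022
11. interest=⌊474022·109/10000⌋=5166; principal=34343-5166=29177; balance=474022-29177=444845
12. interest=⌊444845·109/10000⌋=4848; principal=34343-4848=29495; balance=444845-29495=415350
13. interest=⌊415350·109/10000⌋=4527; principal=34343-4527=29816; balance=415350-29816=385534
14. interest=⌊385534·109/10000⌋=4202; principal=34343-4202=30141; balance=385534-30141=355393
15. interest=⌊355393·109/10000⌋=3873; principal=34343-3873=30470; balance=355393-30470=324923
16. interest=⌊324923·109/10000⌋=3541; principal=34343-3541=30802; balance=324923-30802=294121
17. interest=⌊294121·109/10000⌋=3205; principal=34343-3205=31138; balance=294121-31138=262983
18. interest=⌊262983·109/10000⌋=2866; principal=34343-2866=31477; balance=262983-31477=231506
19. interest=⌊231506·109/10000⌋=2523; principal=34343-2523=31820; balance=231506-31820=199686
20. interest=⌊199686·109/10000⌋=2176; principal=34343-2176=32167; balance=199686-32167=167519
21. interest=⌊167519·109/10000⌋=1825; principal=34343-1825=32518; balance=167519-32518=135001
22. interest=⌊135001·109/10000⌋=1471; principal=34343-1471=32872; balance=135001-32872=102129
23. interest=⌊102129·109/10000⌋=1113; principal=34343-1113=33230; balance=102129-33230=68899
24. interest=⌊68899·109/10000⌋=750; principal=34343-750=33593; balance=68899-33593=35306
25. interest=⌊35306·109/10000⌋=384; principal=34343-384=33959; balance=35306-33959=1347
26. interest=⌊1347·109/10000⌋=14; principal=min(34343-14,1347)=1347; balance=1347-1347=0

1 8164 26179 722853
2 7879 26464 696389
3 7590 26753 669636
4 7299 27044 642592
5 7004 27339 615253
6 6706 27637 587616
7 6405 27938 559678
8 6100 28243 531435
9 5792 28551 502884
10 5481 28862 474022
11 5166 29177 444845
12 4848 29495 415350
13 4527 29816 385534
14 4202 30141 355393
15 3873 30470 324923
16 3541 30802 294121
17 3205 31138 262983
18 2866 31477 231506
19 2523 31820 199686
20 2176 32167 167519
21 1825 32518 135001
22 1471 32872 102129
23 1113 33230 68899
24 750 33593 35306
25 384 33959 1347
26 14 1347 0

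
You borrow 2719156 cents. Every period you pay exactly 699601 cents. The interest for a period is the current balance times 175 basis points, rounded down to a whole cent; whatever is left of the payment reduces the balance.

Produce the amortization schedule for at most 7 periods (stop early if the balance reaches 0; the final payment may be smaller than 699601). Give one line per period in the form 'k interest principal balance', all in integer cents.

1 47585 652016 2067140
2 36174 663427 1403713
3 24564 675037 728676
4 12751 686850 41826
5 731 41826 0

1. interest=⌊2719156·175/10000⌋=47585; principal=699601-47585=652016; balance=2719156-652016=2067140
2. interest=⌊2067140·175/10000⌋=36174; principal=699601-36174=663427; balance=2067140-663427=1403713
3. interest=⌊1403713·175/10000⌋=24564; principal=699601-24564=675037; balance=1403713-675037=728676
4. interest=⌊728676·175/10000⌋=12751; principal=699601-12751=686850; balance=728676-686850=41826
5. interest=⌊41826·175/10000⌋=731; principal=min(699601-731,41826)=41826; balance=41826-41826=0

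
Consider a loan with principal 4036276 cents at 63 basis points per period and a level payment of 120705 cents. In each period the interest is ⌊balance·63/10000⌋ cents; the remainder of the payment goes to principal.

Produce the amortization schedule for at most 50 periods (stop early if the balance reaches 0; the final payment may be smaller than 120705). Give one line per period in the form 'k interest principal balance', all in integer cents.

1. interest=⌊4036276·63/10000⌋=25428; principal=120705-25428=95277; balance=4036276-95277=3940999
2. interest=⌊3940999·63/10000⌋=24828; principal=120705-24828=95877; balance=3940999-95877=3845122
3. interest=⌊3845122·63/10000⌋=24224; principal=120705-24224=96481; balance=3845122-96481=3748641
4. interest=⌊3748641·63/10000⌋=23616; principal=120705-23616=97089; balance=3748641-97089=3651552
5. interest=⌊3651552·63/10000⌋=23004; principal=120705-23004=97701; balance=3651552-97701=3553851
6. interest=⌊3553851·63/10000⌋=22389; principal=120705-22389=98316; balance=3553851-98316=3455535
7. interest=⌊3455535·63/10000⌋=21769; principal=120705-21769=98936; balance=3455535-98936=3356599
8. interest=⌊3356599·63/10000⌋=21146; principal=120705-21146=99559; balance=3356599-99559=3257040
9. interest=⌊3257040·63/10000⌋=20519; principal=120705-20519=100186; balance=3257040-100186=3156854
10. interest=⌊3156854·63/10000⌋=19888; principal=120705-19888=100817; balance=3156854-100817=3056037
11. interest=⌊3056037·63/10000⌋=19253; principal=120705-19253=101452; balance=3056037-101452=2954585
12. interest=⌊2954585·63/10000⌋=18613; principal=120705-18613=102092; balance=2954585-102092=2852493
13. interest=⌊2852493·63/10000⌋=17970; principal=120705-17970=102735; balance=2852493-102735=2749758
14. interest=⌊2749758·63/10000⌋=17323; principal=120705-17323=103382; balance=2749758-103382=2646376
15. interest=⌊2646376·63/10000⌋=16672; principal=120705-16672=104033; balance=2646376-104033=2542343
16. interest=⌊2542343·63/10000⌋=16016; principal=120705-16016=104689; balance=2542343-104689=2437654
17. interest=⌊2437654·63/10000⌋=15357; principal=120705-15357=105348; balance=2437654-105348=2332306
18. interest=⌊2332306·63/10000⌋=14693; principal=120705-14693=106012; balance=2332306-106012=2226294
19. interest=⌊2226294·63/10000⌋=14025; principal=120705-14025=106680; balance=2226294-106680=2119614
20. interest=⌊2119614·63/10000⌋=13353; principal=120705-13353=107352; balance=2119614-107352=2012262
21. interest=⌊2012262·63/10000⌋=12677; principal=120705-12677=108028; balance=2012262-108028=1904234
22. interest=⌊1904234·63/10000⌋=11996; principal=120705-11996=108709; balance=1904234-108709=1795525
23. interest=⌊1795525·63/10000⌋=11311; principal=120705-11311=109394; balance=1795525-109394=1686131
24. interest=⌊1686131·63/10000⌋=10622; principal=120705-10622=110083; balance=1686131-110083=1576048
25. interest=⌊1576048·63/10000⌋=9929; principal=120705-9929=110776; balance=1576048-110776=1465272
26. interest=⌊1465272·63/10000⌋=9231; principal=120705-9231=111474; balance=1465272-111474=1353798
27. interest=⌊1353798·63/10000⌋=8528; principal=120705-8528=112177; balance=1353798-112177=1241621
28. interest=⌊1241621·63/10000⌋=7822; principal=120705-7822=112883; balance=1241621-112883=1128738
29. interest=⌊1128738·63/10000⌋=7111; principal=120705-7111=113594; balance=1128738-113594=1015144
30. interest=⌊1015144·63/10000⌋=6395; principal=120705-6395=114310; balance=1015144-114310=900834
31. interest=⌊900834·63/10000⌋=5675; principal=120705-5675=115030; balance=900834-115030=785804
32. interest=⌊785804·63/10000⌋=4950; principal=120705-4950=115755; balance=785804-115755=670049
33. interest=⌊670049·63/10000⌋=4221; principal=120705-4221=116484; balance=670049-116484=553565
34. interest=⌊553565·63/10000⌋=3487; principal=120705-3487=117218; balance=553565-117218=436347
35. interest=⌊436347·63/10000⌋=2748; principal=120705-2748=117957; balance=436347-117957=318390
36. interest=⌊318390·63/10000⌋=2005; principal=120705-2005=118700; balance=318390-118700=199690
37. interest=⌊199690·63/10000⌋=1258; principal=120705-1258=119447; balance=199690-119447=80243
38. interest=⌊80243·63/10000⌋=505; principal=min(120705-505,80243)=80243; balance=80243-80243=0

1 25428 95277 3940999
2 24828 95877 3845122
3 24224 96481 3748641
4 23616 97089 3651552
5 23004 97701 3553851
6 22389 98316 3455535
7 21769 98936 3356599
8 21146 99559 3257040
9 20519 100186 3156854
10 19888 100817 3056037
11 19253 101452 2954585
12 18613 102092 2852493
13 17970 102735 2749758
14 17323 103382 2646376
15 16672 104033 2542343
16 16016 104689 2437654
17 15357 105348 2332306
18 14693 106012 2226294
19 14025 106680 2119614
20 13353 107352 2012262
21 12677 108028 1904234
22 11996 108709 1795525
23 11311 109394 1686131
24 10622 110083 1576048
25 9929 110776 1465272
26 9231 111474 1353798
27 8528 112177 1241621
28 7822 112883 1128738
29 7111 113594 1015144
30 6395 114310 900834
31 5675 115030 785804
32 4950 115755 670049
33 4221 116484 553565
34 3487 117218 436347
35 2748 117957 318390
36 2005 118700 199690
37 1258 119447 80243
38 505 80243 0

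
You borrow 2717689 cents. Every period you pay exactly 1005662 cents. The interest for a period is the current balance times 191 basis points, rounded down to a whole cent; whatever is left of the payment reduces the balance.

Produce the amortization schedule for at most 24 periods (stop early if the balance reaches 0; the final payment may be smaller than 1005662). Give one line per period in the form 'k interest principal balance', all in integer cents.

1 51907 953755 1763934
2 33691 971971 791963
3 15126 791963 0

1. interest=⌊2717689·191/10000⌋=51907; principal=1005662-51907=953755; balance=2717689-953755=1763934
2. interest=⌊1763934·191/10000⌋=33691; principal=1005662-33691=971971; balance=1763934-971971=791963
3. interest=⌊791963·191/10000⌋=15126; principal=min(1005662-15126,791963)=791963; balance=791963-791963=0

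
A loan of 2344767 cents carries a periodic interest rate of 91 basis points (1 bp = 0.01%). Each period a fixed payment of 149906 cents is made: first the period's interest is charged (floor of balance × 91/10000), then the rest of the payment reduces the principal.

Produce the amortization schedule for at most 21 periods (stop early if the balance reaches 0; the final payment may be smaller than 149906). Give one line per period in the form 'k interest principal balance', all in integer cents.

1 21337 128569 2216198
2 20167 129739 2086459
3 18986 130920 1955539
4 17795 132111 1823428
5 16593 133313 1690115
6 15380 134526 1555589
7 14155 135751 1419838
8 12920 136986 1282852
9 11673 138233 1144619
10 10416 139490 1005129
11 9146 140760 864369
12 7865 142041 722328
13 6573 143333 578995
14 5268 144638 434357
15 3952 145954 288403
16 2624 147282 141121
17 1284 141121 0

1. interest=⌊2344767·91/10000⌋=21337; principal=149906-21337=128569; balance=2344767-128569=2216198
2. interest=⌊2216198·91/10000⌋=20167; principal=149906-20167=129739; balance=2216198-129739=2086459
3. interest=⌊2086459·91/10000⌋=18986; principal=149906-18986=130920; balance=2086459-130920=1955539
4. interest=⌊1955539·91/10000⌋=17795; principal=149906-17795=132111; balance=1955539-132111=1823428
5. interest=⌊1823428·91/10000⌋=16593; principal=149906-16593=133313; balance=1823428-133313=1690115
6. interest=⌊1690115·91/10000⌋=15380; principal=149906-15380=134526; balance=1690115-134526=1555589
7. interest=⌊1555589·91/10000⌋=14155; principal=149906-14155=135751; balance=1555589-135751=1419838
8. interest=⌊1419838·91/10000⌋=12920; principal=149906-12920=136986; balance=1419838-136986=1282852
9. interest=⌊1282852·91/10000⌋=11673; principal=149906-11673=138233; balance=1282852-138233=1144619
10. interest=⌊1144619·91/10000⌋=10416; principal=149906-10416=139490; balance=1144619-139490=1005129
11. interest=⌊1005129·91/10000⌋=9146; principal=149906-9146=140760; balance=1005129-140760=864369
12. interest=⌊864369·91/10000⌋=7865; principal=149906-7865=142041; balance=864369-142041=722328
13. interest=⌊722328·91/10000⌋=6573; principal=149906-6573=143333; balance=722328-143333=578995
14. interest=⌊578995·91/10000⌋=5268; principal=149906-5268=144638; balance=578995-144638=434357
15. interest=⌊434357·91/10000⌋=3952; principal=149906-3952=145954; balance=434357-145954=288403
16. interest=⌊288403·91/10000⌋=2624; principal=149906-2624=147282; balance=288403-147282=141121
17. interest=⌊141121·91/10000⌋=1284; principal=min(149906-1284,141121)=141121; balance=141121-141121=0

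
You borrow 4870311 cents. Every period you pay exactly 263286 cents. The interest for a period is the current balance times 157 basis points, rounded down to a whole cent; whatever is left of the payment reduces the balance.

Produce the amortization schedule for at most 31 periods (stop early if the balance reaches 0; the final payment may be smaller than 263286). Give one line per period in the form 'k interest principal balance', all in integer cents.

1 76463 186823 4683488
2 73530 189756 4493732
3 70551 192735 4300997
4 67525 195761 4105236
5 64452 198834 3906402
6 61330 201956 3704446
7 58159 205127 3499319
8 54939 208347 3290972
9 51668 211618 3079354
10 48345 214941 2864413
11 44971 218315 2646098
12 41543 221743 2424355
13 38062 225224 2199131
14 34526 228760 1970371
15 30934 232352 1738019
16 27286 236000 1502019
17 23581 239705 1262314
18 19818 243468 1018846
19 15995 247291 771555
20 12113 251173 520382
21 8169 255117 265265
22 4164 259122 6143
23 96 6143 0

1. interest=⌊4870311·157/10000⌋=76463; principal=263286-76463=186823; balance=4870311-186823=4683488
2. interest=⌊4683488·157/10000⌋=73530; principal=263286-73530=189756; balance=4683488-189756=4493732
3. interest=⌊4493732·157/10000⌋=70551; principal=263286-70551=192735; balance=4493732-192735=4300997
4. interest=⌊4300997·157/10000⌋=67525; principal=263286-67525=195761; balance=4300997-195761=4105236
5. interest=⌊4105236·157/10000⌋=64452; principal=263286-64452=198834; balance=4105236-198834=3906402
6. interest=⌊3906402·157/10000⌋=61330; principal=263286-61330=201956; balance=3906402-201956=3704446
7. interest=⌊3704446·157/10000⌋=58159; principal=263286-58159=205127; balance=3704446-205127=3499319
8. interest=⌊3499319·157/10000⌋=54939; principal=263286-54939=208347; balance=3499319-208347=3290972
9. interest=⌊3290972·157/10000⌋=51668; principal=263286-51668=211618; balance=3290972-211618=3079354
10. interest=⌊3079354·157/10000⌋=48345; principal=263286-48345=214941; balance=3079354-214941=2864413
11. interest=⌊2864413·157/10000⌋=44971; principal=263286-44971=218315; balance=2864413-218315=2646098
12. interest=⌊2646098·157/10000⌋=41543; principal=263286-41543=221743; balance=2646098-221743=2424355
13. interest=⌊2424355·157/10000⌋=38062; principal=263286-38062=225224; balance=2424355-225224=2199131
14. interest=⌊2199131·157/10000⌋=34526; principal=263286-34526=228760; balance=2199131-228760=1970371
15. interest=⌊1970371·157/10000⌋=30934; principal=263286-30934=232352; balance=1970371-232352=1738019
16. interest=⌊1738019·157/10000⌋=27286; principal=263286-27286=236000; balance=1738019-236000=1502019
17. interest=⌊1502019·157/10000⌋=23581; principal=263286-23581=239705; balance=1502019-239705=1262314
18. interest=⌊1262314·157/10000⌋=19818; principal=263286-19818=243468; balance=1262314-243468=1018846
19. interest=⌊1018846·157/10000⌋=15995; principal=263286-15995=247291; balance=1018846-247291=771555
20. interest=⌊771555·157/10000⌋=12113; principal=263286-12113=251173; balance=771555-251173=520382
21. interest=⌊520382·157/10000⌋=8169; principal=263286-8169=255117; balance=520382-255117=265265
22. interest=⌊265265·157/10000⌋=4164; principal=263286-4164=259122; balance=265265-259122=6143
23. interest=⌊6143·157/10000⌋=96; principal=min(263286-96,6143)=6143; balance=6143-6143=0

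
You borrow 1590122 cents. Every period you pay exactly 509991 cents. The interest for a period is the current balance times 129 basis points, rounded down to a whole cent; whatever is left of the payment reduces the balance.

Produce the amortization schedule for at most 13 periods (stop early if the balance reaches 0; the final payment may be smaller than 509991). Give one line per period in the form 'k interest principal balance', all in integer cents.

1 20512 489479 1100643
2 14198 495793 604850
3 7802 502189 102661
4 1324 102661 0

1. interest=⌊1590122·129/10000⌋=20512; principal=509991-20512=489479; balance=1590122-489479=1100643
2. interest=⌊1100643·129/10000⌋=14198; principal=509991-14198=495793; balance=1100643-495793=604850
3. interest=⌊604850·129/10000⌋=7802; principal=509991-7802=502189; balance=604850-502189=102661
4. interest=⌊102661·129/10000⌋=1324; principal=min(509991-1324,102661)=102661; balance=102661-102661=0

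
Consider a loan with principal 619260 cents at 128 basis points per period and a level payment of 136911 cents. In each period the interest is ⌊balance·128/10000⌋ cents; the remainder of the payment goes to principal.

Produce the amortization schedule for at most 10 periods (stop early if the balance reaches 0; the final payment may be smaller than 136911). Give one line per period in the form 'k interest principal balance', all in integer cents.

1 7926 128985 490275
2 6275 130636 359639
3 4603 132308 227331
4 2909 134002 93329
5 1194 93329 0

1. interest=⌊619260·128/10000⌋=7926; principal=136911-7926=128985; balance=619260-128985=490275
2. interest=⌊490275·128/10000⌋=6275; principal=136911-6275=130636; balance=490275-130636=359639
3. interest=⌊359639·128/10000⌋=4603; principal=136911-4603=132308; balance=359639-132308=227331
4. interest=⌊227331·128/10000⌋=2909; principal=136911-2909=134002; balance=227331-134002=93329
5. interest=⌊93329·128/10000⌋=1194; principal=min(136911-1194,93329)=93329; balance=93329-93329=0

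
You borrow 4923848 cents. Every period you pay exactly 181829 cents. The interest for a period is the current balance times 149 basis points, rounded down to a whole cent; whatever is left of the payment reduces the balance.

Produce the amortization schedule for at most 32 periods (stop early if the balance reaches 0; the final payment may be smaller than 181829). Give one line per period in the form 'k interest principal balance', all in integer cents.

1. interest=⌊4923848·149/10000⌋=73365; principal=181829-73365=108464; balance=4923848-108464=4815384
2. interest=⌊4815384·149/10000⌋=71749; principal=181829-71749=110080; balance=4815384-110080=4705304
3. interest=⌊4705304·149/10000⌋=70109; principal=181829-70109=111720; balance=4705304-111720=4593584
4. interest=⌊4593584·149/10000⌋=68444; principal=181829-68444=113385; balance=4593584-113385=4480199
5. interest=⌊4480199·149/10000⌋=66754; principal=181829-66754=115075; balance=4480199-115075=4365124
6. interest=⌊4365124·149/10000⌋=65040; principal=181829-65040=116789; balance=4365124-116789=4248335
7. interest=⌊4248335·149/10000⌋=63300; principal=181829-63300=118529; balance=4248335-118529=4129806
8. interest=⌊4129806·149/10000⌋=61534; principal=181829-61534=120295; balance=4129806-120295=4009511
9. interest=⌊4009511·149/10000⌋=59741; principal=181829-59741=122088; balance=4009511-122088=3887423
10. interest=⌊3887423·149/10000⌋=57922; principal=181829-57922=123907; balance=3887423-123907=3763516
11. interest=⌊3763516·149/10000⌋=56076; principal=181829-56076=125753; balance=3763516-125753=3637763
12. interest=⌊3637763·149/10000⌋=54202; principal=181829-54202=127627; balance=3637763-127627=3510136
13. interest=⌊3510136·149/10000⌋=52301; principal=181829-52301=129528; balance=3510136-129528=3380608
14. interest=⌊3380608·149/10000⌋=50371; principal=181829-50371=131458; balance=3380608-131458=3249150
15. interest=⌊3249150·149/10000⌋=48412; principal=181829-48412=133417; balance=3249150-133417=3115733
16. interest=⌊3115733·149/10000⌋=46424; principal=181829-46424=135405; balance=3115733-135405=2980328
17. interest=⌊2980328·149/10000⌋=44406; principal=181829-44406=137423; balance=2980328-137423=2842905
18. interest=⌊2842905·149/10000⌋=42359; principal=181829-42359=139470; balance=2842905-139470=2703435
19. interest=⌊2703435·149/10000⌋=40281; principal=181829-40281=141548; balance=2703435-141548=2561887
20. interest=⌊2561887·149/10000⌋=38172; principal=181829-38172=143657; balance=2561887-143657=2418230
21. interest=⌊2418230·149/10000⌋=36031; principal=181829-36031=145798; balance=2418230-145798=2272432
22. interest=⌊2272432·149/10000⌋=33859; principal=181829-33859=147970; balance=2272432-147970=2124462
23. interest=⌊2124462·149/10000⌋=31654; principal=181829-31654=150175; balance=2124462-150175=1974287
24. interest=⌊1974287·149/10000⌋=29416; principal=181829-29416=152413; balance=1974287-152413=1821874
25. interest=⌊1821874·149/10000⌋=27145; principal=181829-27145=154684; balance=1821874-154684=1667190
26. interest=⌊1667190·149/10000⌋=24841; principal=181829-24841=156988; balance=1667190-156988=1510202
27. interest=⌊1510202·149/10000⌋=22502; principal=181829-22502=159327; balance=1510202-159327=1350875
28. interest=⌊1350875·149/10000⌋=20128; principal=181829-20128=161701; balance=1350875-161701=1189174
29. interest=⌊1189174·149/10000⌋=17718; principal=181829-17718=164111; balance=1189174-164111=1025063
30. interest=⌊1025063·149/10000⌋=15273; principal=181829-15273=166556; balance=1025063-166556=858507
31. interest=⌊858507·149/10000⌋=12791; principal=181829-12791=169038; balance=858507-169038=689469
32. interest=⌊689469·149/10000⌋=10273; principal=181829-10273=171556; balance=689469-171556=517913

1 73365 108464 4815384
2 71749 110080 4705304
3 70109 111720 4593584
4 68444 113385 4480199
5 66754 115075 4365124
6 65040 116789 4248335
7 63300 118529 4129806
8 61534 120295 4009511
9 59741 122088 3887423
10 57922 123907 3763516
11 56076 125753 3637763
12 54202 127627 3510136
13 52301 129528 3380608
14 50371 131458 3249150
15 48412 133417 3115733
16 46424 135405 2980328
17 44406 137423 2842905
18 42359 139470 2703435
19 40281 141548 2561887
20 38172 143657 2418230
21 36031 145798 2272432
22 33859 147970 2124462
23 31654 150175 1974287
24 29416 152413 1821874
25 27145 154684 1667190
26 24841 156988 1510202
27 22502 159327 1350875
28 20128 161701 1189174
29 17718 164111 1025063
30 15273 166556 858507
31 12791 169038 689469
32 10273 171556 517913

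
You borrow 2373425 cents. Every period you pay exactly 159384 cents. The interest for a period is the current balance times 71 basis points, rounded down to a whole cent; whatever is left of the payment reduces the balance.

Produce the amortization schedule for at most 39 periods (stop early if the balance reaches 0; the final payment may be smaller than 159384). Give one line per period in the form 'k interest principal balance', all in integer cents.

1 16851 142533 2230892
2 15839 143545 2087347
3 14820 144564 1942783
4 13793 145591 1797192
5 12760 146624 1650568
6 11719 147665 1502903
7 10670 148714 1354189
8 9614 149770 1204419
9 8551 150833 1053586
10 7480 151904 901682
11 6401 152983 748699
12 5315 154069 594630
13 4221 155163 439467
14 3120 156264 283203
15 2010 157374 125829
16 893 125829 0

1. interest=⌊2373425·71/10000⌋=16851; principal=159384-16851=142533; balance=2373425-142533=2230892
2. interest=⌊2230892·71/10000⌋=15839; principal=159384-15839=143545; balance=2230892-143545=2087347
3. interest=⌊2087347·71/10000⌋=14820; principal=159384-14820=144564; balance=2087347-144564=1942783
4. interest=⌊1942783·71/10000⌋=13793; principal=159384-13793=145591; balance=1942783-145591=1797192
5. interest=⌊1797192·71/10000⌋=12760; principal=159384-12760=146624; balance=1797192-146624=1650568
6. interest=⌊1650568·71/10000⌋=11719; principal=159384-11719=147665; balance=1650568-147665=1502903
7. interest=⌊1502903·71/10000⌋=10670; principal=159384-10670=148714; balance=1502903-148714=1354189
8. interest=⌊1354189·71/10000⌋=9614; principal=159384-9614=149770; balance=1354189-149770=1204419
9. interest=⌊1204419·71/10000⌋=8551; principal=159384-8551=150833; balance=1204419-150833=1053586
10. interest=⌊1053586·71/10000⌋=7480; principal=159384-7480=151904; balance=1053586-151904=901682
11. interest=⌊901682·71/10000⌋=6401; principal=159384-6401=152983; balance=901682-152983=748699
12. interest=⌊748699·71/10000⌋=5315; principal=159384-5315=154069; balance=748699-154069=594630
13. interest=⌊594630·71/10000⌋=4221; principal=159384-4221=155163; balance=594630-155163=439467
14. interest=⌊439467·71/10000⌋=3120; principal=159384-3120=156264; balance=439467-156264=283203
15. interest=⌊283203·71/10000⌋=2010; principal=159384-2010=157374; balance=283203-157374=125829
16. interest=⌊125829·71/10000⌋=893; principal=min(159384-893,125829)=125829; balance=125829-125829=0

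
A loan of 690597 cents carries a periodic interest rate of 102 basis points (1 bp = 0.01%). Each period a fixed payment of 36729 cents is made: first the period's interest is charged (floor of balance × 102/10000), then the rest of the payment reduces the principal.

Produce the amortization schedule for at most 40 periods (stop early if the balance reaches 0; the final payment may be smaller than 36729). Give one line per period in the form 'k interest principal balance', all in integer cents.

1. interest=⌊690597·102/10000⌋=7044; principal=36729-7044=29685; balance=690597-29685=660912
2. interest=⌊660912·102/10000⌋=6741; principal=36729-6741=29988; balance=660912-29988=630924
3. interest=⌊630924·102/10000⌋=6435; principal=36729-6435=30294; balance=630924-30294=600630
4. interest=⌊600630·102/10000⌋=6126; principal=36729-6126=30603; balance=600630-30603=570027
5. interest=⌊570027·102/10000⌋=5814; principal=36729-5814=30915; balance=570027-30915=539112
6. interest=⌊539112·102/10000⌋=5498; principal=36729-5498=31231; balance=539112-31231=507881
7. interest=⌊507881·102/10000⌋=5180; principal=36729-5180=31549; balance=507881-31549=476332
8. interest=⌊476332·102/10000⌋=4858; principal=36729-4858=31871; balance=476332-31871=444461
9. interest=⌊444461·102/10000⌋=4533; principal=36729-4533=32196; balance=444461-32196=412265
10. interest=⌊412265·102/10000⌋=4205; principal=36729-4205=32524; balance=412265-32524=379741
11. interest=⌊379741·102/10000⌋=3873; principal=36729-3873=32856; balance=379741-32856=346885
12. interest=⌊346885·102/10000⌋=3538; principal=36729-3538=33191; balance=346885-33191=313694
13. interest=⌊313694·102/10000⌋=3199; principal=36729-3199=33530; balance=313694-33530=280164
14. interest=⌊280164·102/10000⌋=2857; principal=36729-2857=33872; balance=280164-33872=246292
15. interest=⌊246292·102/10000⌋=2512; principal=36729-2512=34217; balance=246292-34217=212075
16. interest=⌊212075·102/10000⌋=2163; principal=36729-2163=34566; balance=212075-34566=177509
17. interest=⌊177509·102/10000⌋=1810; principal=36729-1810=34919; balance=177509-34919=142590
18. interest=⌊142590·102/10000⌋=1454; principal=36729-1454=35275; balance=142590-35275=107315
19. interest=⌊107315·102/10000⌋=1094; principal=36729-1094=35635; balance=107315-35635=71680
20. interest=⌊71680·102/10000⌋=731; principal=36729-731=35998; balance=71680-35998=35682
21. interest=⌊35682·102/10000⌋=363; principal=min(36729-363,35682)=35682; balance=35682-35682=0

1 7044 29685 660912
2 6741 29988 630924
3 6435 30294 600630
4 6126 30603 570027
5 5814 30915 539112
6 5498 31231 507881
7 5180 31549 476332
8 4858 31871 444461
9 4533 32196 412265
10 4205 32524 379741
11 3873 32856 346885
12 3538 33191 313694
13 3199 33530 280164
14 2857 33872 246292
15 2512 34217 212075
16 2163 34566 177509
17 1810 34919 142590
18 1454 35275 107315
19 1094 35635 71680
20 731 35998 35682
21 363 35682 0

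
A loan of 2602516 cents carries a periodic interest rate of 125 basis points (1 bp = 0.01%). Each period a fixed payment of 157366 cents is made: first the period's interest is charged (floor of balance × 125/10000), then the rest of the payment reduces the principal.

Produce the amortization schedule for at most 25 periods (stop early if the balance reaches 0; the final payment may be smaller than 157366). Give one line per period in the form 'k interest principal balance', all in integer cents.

1 32531 124835 2477681
2 30971 126395 2351286
3 29391 127975 2223311
4 27791 129575 2093736
5 26171 131195 1962541
6 24531 132835 1829706
7 22871 134495 1695211
8 21190 136176 1559035
9 19487 137879 1421156
10 17764 139602 1281554
11 16019 141347 1140207
12 14252 143114 997093
13 12463 144903 852190
14 10652 146714 705476
15 8818 148548 556928
16 6961 150405 406523
17 5081 152285 254238
18 3177 154189 100049
19 1250 100049 0

1. interest=⌊2602516·125/10000⌋=32531; principal=157366-32531=124835; balance=2602516-124835=2477681
2. interest=⌊2477681·125/10000⌋=30971; principal=157366-30971=126395; balance=2477681-126395=2351286
3. interest=⌊2351286·125/10000⌋=29391; principal=157366-29391=127975; balance=2351286-127975=2223311
4. interest=⌊2223311·125/10000⌋=27791; principal=157366-27791=129575; balance=2223311-129575=2093736
5. interest=⌊2093736·125/10000⌋=26171; principal=157366-26171=131195; balance=2093736-131195=1962541
6. interest=⌊1962541·125/10000⌋=24531; principal=157366-24531=132835; balance=1962541-132835=1829706
7. interest=⌊1829706·125/10000⌋=22871; principal=157366-22871=134495; balance=1829706-134495=1695211
8. interest=⌊1695211·125/10000⌋=21190; principal=157366-21190=136176; balance=1695211-136176=1559035
9. interest=⌊1559035·125/10000⌋=19487; principal=157366-19487=137879; balance=1559035-137879=1421156
10. interest=⌊1421156·125/10000⌋=17764; principal=157366-17764=139602; balance=1421156-139602=1281554
11. interest=⌊1281554·125/10000⌋=16019; principal=157366-16019=141347; balance=1281554-141347=1140207
12. interest=⌊1140207·125/10000⌋=14252; principal=157366-14252=143114; balance=1140207-143114=997093
13. interest=⌊997093·125/10000⌋=12463; principal=157366-12463=144903; balance=997093-144903=852190
14. interest=⌊852190·125/10000⌋=10652; principal=157366-10652=146714; balance=852190-146714=705476
15. interest=⌊705476·125/10000⌋=8818; principal=157366-8818=148548; balance=705476-148548=556928
16. interest=⌊556928·125/10000⌋=6961; principal=157366-6961=150405; balance=556928-150405=406523
17. interest=⌊406523·125/10000⌋=5081; principal=157366-5081=152285; balance=406523-152285=254238
18. interest=⌊254238·125/10000⌋=3177; principal=157366-3177=154189; balance=254238-154189=100049
19. interest=⌊100049·125/10000⌋=1250; principal=min(157366-1250,100049)=100049; balance=100049-100049=0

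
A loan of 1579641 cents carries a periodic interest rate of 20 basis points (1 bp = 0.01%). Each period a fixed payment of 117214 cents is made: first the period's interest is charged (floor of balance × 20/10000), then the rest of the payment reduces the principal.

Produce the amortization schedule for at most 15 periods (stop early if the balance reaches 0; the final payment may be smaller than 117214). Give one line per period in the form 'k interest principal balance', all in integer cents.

1. interest=⌊1579641·20/10000⌋=3159; principal=117214-3159=114055; balance=1579641-114055=1465586
2. interest=⌊1465586·20/10000⌋=2931; principal=117214-2931=114283; balance=1465586-114283=1351303
3. interest=⌊1351303·20/10000⌋=2702; principal=117214-2702=114512; balance=1351303-114512=1236791
4. interest=⌊1236791·20/10000⌋=2473; principal=117214-2473=114741; balance=1236791-114741=1122050
5. interest=⌊1122050·20/10000⌋=2244; principal=117214-2244=114970; balance=1122050-114970=1007080
6. interest=⌊1007080·20/10000⌋=2014; principal=117214-2014=115200; balance=1007080-115200=891880
7. interest=⌊891880·20/10000⌋=1783; principal=117214-1783=115431; balance=891880-115431=776449
8. interest=⌊776449·20/10000⌋=1552; principal=117214-1552=115662; balance=776449-115662=660787
9. interest=⌊660787·20/10000⌋=1321; principal=117214-1321=115893; balance=660787-115893=544894
10. interest=⌊544894·20/10000⌋=1089; principal=117214-1089=116125; balance=544894-116125=428769
11. interest=⌊428769·20/10000⌋=857; principal=117214-857=116357; balance=428769-116357=312412
12. interest=⌊312412·20/10000⌋=624; principal=117214-624=116590; balance=312412-116590=195822
13. interest=⌊195822·20/10000⌋=391; principal=117214-391=116823; balance=195822-116823=78999
14. interest=⌊78999·20/10000⌋=157; principal=min(117214-157,78999)=78999; balance=78999-78999=0

1 3159 114055 1465586
2 2931 114283 1351303
3 2702 114512 1236791
4 2473 114741 1122050
5 2244 114970 1007080
6 2014 115200 891880
7 1783 115431 776449
8 1552 115662 660787
9 1321 115893 544894
10 1089 116125 428769
11 857 116357 312412
12 624 116590 195822
13 391 116823 78999
14 157 78999 0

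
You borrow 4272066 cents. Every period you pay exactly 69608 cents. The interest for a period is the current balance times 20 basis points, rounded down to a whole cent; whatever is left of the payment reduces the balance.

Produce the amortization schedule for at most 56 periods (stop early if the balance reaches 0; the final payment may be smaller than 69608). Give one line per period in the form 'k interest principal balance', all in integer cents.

1 8544 61064 4211002
2 8422 61186 4149816
3 8299 61309 4088507
4 8177 61431 4027076
5 8054 61554 3965522
6 7931 61677 3903845
7 7807 61801 3842044
8 7684 61924 3780120
9 7560 62048 3718072
10 7436 62172 3655900
11 7311 62297 3593603
12 7187 62421 3531182
13 7062 62546 3468636
14 6937 62671 3405965
15 6811 62797 3343168
16 6686 62922 3280246
17 6560 63048 3217198
18 6434 63174 3154024
19 6308 63300 3090724
20 6181 63427 3027297
21 6054 63554 2963743
22 5927 63681 2900062
23 5800 63808 2836254
24 5672 63936 2772318
25 5544 64064 2708254
26 5416 64192 2644062
27 5288 64320 2579742
28 5159 64449 2515293
29 5030 64578 2450715
30 4901 64707 2386008
31 4772 64836 2321172
32 4642 64966 2256206
33 4512 65096 2191110
34 4382 65226 2125884
35 4251 65357 2060527
36 4121 65487 1995040
37 3990 65618 1929422
38 3858 65750 1863672
39 3727 65881 1797791
40 3595 66013 1731778
41 3463 66145 1665633
42 3331 66277 1599356
43 3198 66410 1532946
44 3065 66543 1466403
45 2932 66676 1399727
46 2799 66809 1332918
47 2665 66943 1265975
48 2531 67077 1198898
49 2397 67211 1131687
50 2263 67345 1064342
51 2128 67480 996862
52 1993 67615 929247
53 1858 67750 861497
54 1722 67886 793611
55 1587 68021 725590
56 1451 68157 657433

1. interest=⌊4272066·20/10000⌋=8544; principal=69608-8544=61064; balance=4272066-61064=4211002
2. interest=⌊4211002·20/10000⌋=8422; principal=69608-8422=61186; balance=4211002-61186=4149816
3. interest=⌊4149816·20/10000⌋=8299; principal=69608-8299=61309; balance=4149816-61309=4088507
4. interest=⌊4088507·20/10000⌋=8177; principal=69608-8177=61431; balance=4088507-61431=4027076
5. interest=⌊4027076·20/10000⌋=8054; principal=69608-8054=61554; balance=4027076-61554=3965522
6. interest=⌊3965522·20/10000⌋=7931; principal=69608-7931=61677; balance=3965522-61677=3903845
7. interest=⌊3903845·20/10000⌋=7807; principal=69608-7807=61801; balance=3903845-61801=3842044
8. interest=⌊3842044·20/10000⌋=7684; principal=69608-7684=61924; balance=3842044-61924=3780120
9. interest=⌊3780120·20/10000⌋=7560; principal=69608-7560=62048; balance=3780120-62048=3718072
10. interest=⌊3718072·20/10000⌋=7436; principal=69608-7436=62172; balance=3718072-62172=3655900
11. interest=⌊3655900·20/10000⌋=7311; principal=69608-7311=62297; balance=3655900-62297=3593603
12. interest=⌊3593603·20/10000⌋=7187; principal=69608-7187=62421; balance=3593603-62421=3531182
13. interest=⌊3531182·20/10000⌋=7062; principal=69608-7062=62546; balance=3531182-62546=3468636
14. interest=⌊3468636·20/10000⌋=6937; principal=69608-6937=62671; balance=3468636-62671=3405965
15. interest=⌊3405965·20/10000⌋=6811; principal=69608-6811=62797; balance=3405965-62797=3343168
16. interest=⌊3343168·20/10000⌋=6686; principal=69608-6686=62922; balance=3343168-62922=3280246
17. interest=⌊3280246·20/10000⌋=6560; principal=69608-6560=63048; balance=3280246-63048=3217198
18. interest=⌊3217198·20/10000⌋=6434; principal=69608-6434=63174; balance=3217198-63174=3154024
19. interest=⌊3154024·20/10000⌋=6308; principal=69608-6308=63300; balance=3154024-63300=3090724
20. interest=⌊3090724·20/10000⌋=6181; principal=69608-6181=63427; balance=3090724-63427=3027297
21. interest=⌊3027297·20/10000⌋=6054; principal=69608-6054=63554; balance=3027297-63554=2963743
22. interest=⌊2963743·20/10000⌋=5927; principal=69608-5927=63681; balance=2963743-63681=2900062
23. interest=⌊2900062·20/10000⌋=5800; principal=69608-5800=63808; balance=2900062-63808=2836254
24. interest=⌊2836254·20/10000⌋=5672; principal=69608-5672=63936; balance=2836254-63936=2772318
25. interest=⌊2772318·20/10000⌋=5544; principal=69608-5544=64064; balance=2772318-64064=2708254
26. interest=⌊2708254·20/10000⌋=5416; principal=69608-5416=64192; balance=2708254-64192=2644062
27. interest=⌊2644062·20/10000⌋=5288; principal=69608-5288=64320; balance=2644062-64320=2579742
28. interest=⌊2579742·20/10000⌋=5159; principal=69608-5159=64449; balance=2579742-64449=2515293
29. interest=⌊2515293·20/10000⌋=5030; principal=69608-5030=64578; balance=2515293-64578=2450715
30. interest=⌊2450715·20/10000⌋=4901; principal=69608-4901=64707; balance=2450715-64707=2386008
31. interest=⌊2386008·20/10000⌋=4772; principal=69608-4772=64836; balance=2386008-64836=2321172
32. interest=⌊2321172·20/10000⌋=4642; principal=69608-4642=64966; balance=2321172-64966=2256206
33. interest=⌊2256206·20/10000⌋=4512; principal=69608-4512=65096; balance=2256206-65096=2191110
34. interest=⌊2191110·20/10000⌋=4382; principal=69608-4382=65226; balance=2191110-65226=2125884
35. interest=⌊2125884·20/10000⌋=4251; principal=69608-4251=65357; balance=2125884-65357=2060527
36. interest=⌊2060527·20/10000⌋=4121; principal=69608-4121=65487; balance=2060527-65487=1995040
37. interest=⌊1995040·20/10000⌋=3990; principal=69608-3990=65618; balance=1995040-65618=1929422
38. interest=⌊1929422·20/10000⌋=3858; principal=69608-3858=65750; balance=1929422-65750=1863672
39. interest=⌊1863672·20/10000⌋=3727; principal=69608-3727=65881; balance=1863672-65881=1797791
40. interest=⌊1797791·20/10000⌋=3595; principal=69608-3595=66013; balance=1797791-66013=1731778
41. interest=⌊1731778·20/10000⌋=3463; principal=69608-3463=66145; balance=1731778-66145=1665633
42. interest=⌊1665633·20/10000⌋=3331; principal=69608-3331=66277; balance=1665633-66277=1599356
43. interest=⌊1599356·20/10000⌋=3198; principal=69608-3198=66410; balance=1599356-66410=1532946
44. interest=⌊1532946·20/10000⌋=3065; principal=69608-3065=66543; balance=1532946-66543=1466403
45. interest=⌊1466403·20/10000⌋=2932; principal=69608-2932=66676; balance=1466403-66676=1399727
46. interest=⌊1399727·20/10000⌋=2799; principal=69608-2799=66809; balance=1399727-66809=1332918
47. interest=⌊1332918·20/10000⌋=2665; principal=69608-2665=66943; balance=1332918-66943=1265975
48. interest=⌊1265975·20/10000⌋=2531; principal=69608-2531=67077; balance=1265975-67077=1198898
49. interest=⌊1198898·20/10000⌋=2397; principal=69608-2397=67211; balance=1198898-67211=1131687
50. interest=⌊1131687·20/10000⌋=2263; principal=69608-2263=67345; balance=1131687-67345=1064342
51. interest=⌊1064342·20/10000⌋=2128; principal=69608-2128=67480; balance=1064342-67480=996862
52. interest=⌊996862·20/10000⌋=1993; principal=69608-1993=67615; balance=996862-67615=929247
53. interest=⌊929247·20/10000⌋=1858; principal=69608-1858=67750; balance=929247-67750=861497
54. interest=⌊861497·20/10000⌋=1722; principal=69608-1722=67886; balance=861497-67886=793611
55. interest=⌊793611·20/10000⌋=1587; principal=69608-1587=68021; balance=793611-68021=725590
56. interest=⌊725590·20/10000⌋=1451; principal=69608-1451=68157; balance=725590-68157=657433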